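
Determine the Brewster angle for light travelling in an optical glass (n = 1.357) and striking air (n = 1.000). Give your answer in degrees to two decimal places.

tan θ_B = n₂/n₁ = 1.000/1.357 = 0.7369. Taking the arctangent, θ_B = 36.39°.

θ_B ≈ 36.39°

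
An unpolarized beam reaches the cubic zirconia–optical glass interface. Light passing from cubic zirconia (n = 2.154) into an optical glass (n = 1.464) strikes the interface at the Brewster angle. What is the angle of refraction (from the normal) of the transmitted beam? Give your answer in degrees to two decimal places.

tan θ_B = n₂/n₁ = 1.464/2.154 = 0.6797, so θ_B = 34.20°.
At Brewster's angle the reflected and refracted rays are perpendicular, so θ_t = 90° − θ_B = 90° − 34.20° = 55.80°.

θ_t ≈ 55.80°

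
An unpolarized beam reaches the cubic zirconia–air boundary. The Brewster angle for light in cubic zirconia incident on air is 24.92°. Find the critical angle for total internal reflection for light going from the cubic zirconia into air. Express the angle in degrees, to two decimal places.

θ_c ≈ 27.68°

From Brewster, n₂/n₁ = tan θ_B = tan 24.92° = 0.4646.
Then sin θ_c = n₂/n₁ = 0.4646, so θ_c = arcsin 0.4646 = 27.68°.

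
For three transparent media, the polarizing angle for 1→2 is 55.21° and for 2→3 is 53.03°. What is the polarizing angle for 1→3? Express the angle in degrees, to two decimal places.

θ_B ≈ 62.39°

n₂/n₁ = tan 55.21° = 1.4393 and n₃/n₂ = tan 53.03° = 1.3285.
So n₃/n₁ = (n₂/n₁)(n₃/n₂) = 1.4393 × 1.3285 = 1.9122.
θ_B(1→3) = arctan(1.9122) = 62.39°.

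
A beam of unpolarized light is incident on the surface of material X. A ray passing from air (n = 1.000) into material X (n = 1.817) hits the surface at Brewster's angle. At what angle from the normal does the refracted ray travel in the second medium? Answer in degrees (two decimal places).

θ_t ≈ 28.83°

First find Brewster's angle: tan θ_B = 1.817/1.000 = 1.8170, giving θ_B = 61.17°.
Since θ_B + θ_t = 90° at Brewster incidence, θ_t = 90° − 61.17° = 28.83°.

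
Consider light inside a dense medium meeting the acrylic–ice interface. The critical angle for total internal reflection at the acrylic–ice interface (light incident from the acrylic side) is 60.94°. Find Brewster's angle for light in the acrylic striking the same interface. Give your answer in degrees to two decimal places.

At the critical angle sin θ_c = n₂/n₁, giving n₂/n₁ = sin 60.94° = 0.8741.
Then tan θ_B = n₂/n₁ = 0.8741, so θ_B = arctan 0.8741 = 41.16°.

θ_B ≈ 41.16°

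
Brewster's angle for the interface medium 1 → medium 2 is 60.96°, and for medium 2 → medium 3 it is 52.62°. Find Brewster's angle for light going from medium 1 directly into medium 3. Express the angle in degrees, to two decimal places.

tan θ_B(1→2) = n₂/n₁ = tan 60.96° = 1.8011.
tan θ_B(2→3) = n₃/n₂ = tan 52.62° = 1.3089.
n₃/n₁ = 2.3574. Then tan θ_B(1→3) = n₃/n₁, so θ_B(1→3) = arctan(2.3574) = 67.01°.

θ_B ≈ 67.01°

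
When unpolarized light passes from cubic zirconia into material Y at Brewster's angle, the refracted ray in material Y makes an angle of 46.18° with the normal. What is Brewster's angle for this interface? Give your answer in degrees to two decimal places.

θ_B ≈ 43.82°

Since the reflected and refracted rays are at right angles at the polarizing angle, θ_B + θ_t = 90°.
So θ_B = 90° − θ_t = 90° − 46.18° = 43.82°.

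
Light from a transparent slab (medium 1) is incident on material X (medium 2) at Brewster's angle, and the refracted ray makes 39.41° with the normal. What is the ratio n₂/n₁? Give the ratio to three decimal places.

n₂/n₁ ≈ 1.217

At Brewster incidence θ_B = 90° − θ_t = 90° − 39.41° = 50.59°.
tan θ_B = n₂/n₁, so n₂/n₁ = tan 50.59° = 1.217.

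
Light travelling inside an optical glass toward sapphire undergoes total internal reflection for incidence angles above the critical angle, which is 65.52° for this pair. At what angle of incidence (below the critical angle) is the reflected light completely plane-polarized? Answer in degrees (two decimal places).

n₂/n₁ = sin θ_c = sin 65.52° = 0.9101.
tan θ_B equals the same ratio, so θ_B = arctan(0.9101) = 42.31°.

θ_B ≈ 42.31°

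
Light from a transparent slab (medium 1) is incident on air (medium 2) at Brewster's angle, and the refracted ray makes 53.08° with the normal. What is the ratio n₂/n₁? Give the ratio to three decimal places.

n₂/n₁ ≈ 0.751

θ_B + θ_t = 90°, so θ_B = 90° − 53.08° = 36.92°.
Then n₂/n₁ = tan θ_B = tan 36.92° = 0.751.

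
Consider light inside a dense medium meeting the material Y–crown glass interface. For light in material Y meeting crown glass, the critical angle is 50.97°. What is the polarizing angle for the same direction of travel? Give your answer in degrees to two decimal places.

θ_B ≈ 37.84°

n₂/n₁ = sin θ_c = sin 50.97° = 0.7768.
tan θ_B equals the same ratio, so θ_B = arctan(0.7768) = 37.84°.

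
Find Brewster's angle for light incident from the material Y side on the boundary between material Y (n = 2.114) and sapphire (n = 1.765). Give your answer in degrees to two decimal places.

tan θ_B = n₂/n₁ = 1.765/2.114 = 0.8349.
So θ_B = arctan 0.8349 = 39.86°.

θ_B ≈ 39.86°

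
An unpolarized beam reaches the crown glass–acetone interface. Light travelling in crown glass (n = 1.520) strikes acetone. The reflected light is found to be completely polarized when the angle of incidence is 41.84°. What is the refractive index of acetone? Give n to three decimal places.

Full polarization of the reflected beam means tan θ_B = n₂/n₁, where n₁ is the incident medium (crown glass).
n₂ = n₁ tan θ_B = 1.520 × tan 41.84° = 1.361.

n ≈ 1.361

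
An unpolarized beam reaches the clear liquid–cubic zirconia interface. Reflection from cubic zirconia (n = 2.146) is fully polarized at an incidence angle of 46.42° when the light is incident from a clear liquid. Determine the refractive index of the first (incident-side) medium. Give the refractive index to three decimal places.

n ≈ 2.042

Full polarization of the reflected beam means tan θ_B = n₂/n₁, where n₁ is the incident medium (a clear liquid).
n₁ = n₂ / tan θ_B = 2.146 / tan 46.42° = 2.042.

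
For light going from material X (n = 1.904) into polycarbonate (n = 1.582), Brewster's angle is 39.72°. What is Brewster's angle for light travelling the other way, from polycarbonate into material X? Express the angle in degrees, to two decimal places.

θ_B' ≈ 50.28°

Reversing the direction swaps n₁ and n₂, so tan θ_B' = 1/tan θ_B and θ_B' = 90° − θ_B.
Hence θ_B' = 90° − 39.72° = 50.28°.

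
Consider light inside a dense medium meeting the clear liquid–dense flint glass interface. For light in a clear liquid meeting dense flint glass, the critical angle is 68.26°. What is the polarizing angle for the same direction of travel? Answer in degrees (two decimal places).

n₂/n₁ = sin θ_c = sin 68.26° = 0.9289.
tan θ_B equals the same ratio, so θ_B = arctan(0.9289) = 42.89°.

θ_B ≈ 42.89°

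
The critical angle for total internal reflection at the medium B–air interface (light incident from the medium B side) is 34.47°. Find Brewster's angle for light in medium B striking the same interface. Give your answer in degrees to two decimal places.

θ_B ≈ 29.51°

n₂/n₁ = sin θ_c = sin 34.47° = 0.5660.
tan θ_B equals the same ratio, so θ_B = arctan(0.5660) = 29.51°.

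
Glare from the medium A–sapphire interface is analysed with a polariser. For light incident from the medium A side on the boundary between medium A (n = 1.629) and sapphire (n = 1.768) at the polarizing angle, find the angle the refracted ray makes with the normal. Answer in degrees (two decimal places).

First find Brewster's angle: tan θ_B = 1.768/1.629 = 1.0853, giving θ_B = 47.34°.
The refracted ray is perpendicular to the reflected ray, so θ_t = 90° − θ_B = 42.66°.

θ_t ≈ 42.66°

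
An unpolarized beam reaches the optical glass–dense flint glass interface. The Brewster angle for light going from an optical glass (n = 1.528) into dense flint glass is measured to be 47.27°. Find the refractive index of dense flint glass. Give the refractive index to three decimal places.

n ≈ 1.654

Brewster's law: tan θ_B = n₂/n₁ (light incident in an optical glass, refracted into dense flint glass).
n₂ = n₁ tan θ_B = 1.528 × tan 47.27° = 1.654.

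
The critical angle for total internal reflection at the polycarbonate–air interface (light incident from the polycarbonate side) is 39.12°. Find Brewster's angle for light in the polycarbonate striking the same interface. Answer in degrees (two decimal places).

At the critical angle sin θ_c = n₂/n₁, giving n₂/n₁ = sin 39.12° = 0.6309.
Then tan θ_B = n₂/n₁ = 0.6309, so θ_B = arctan 0.6309 = 32.25°.

θ_B ≈ 32.25°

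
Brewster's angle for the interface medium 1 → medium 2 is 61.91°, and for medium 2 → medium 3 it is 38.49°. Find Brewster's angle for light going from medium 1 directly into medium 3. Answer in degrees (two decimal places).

θ_B ≈ 56.13°

n₂/n₁ = tan 61.91° = 1.8736 and n₃/n₂ = tan 38.49° = 0.7952.
Multiplying, n₃/n₁ = 1.8736 × 0.7952 = 1.4898, and θ_B(1→3) = arctan 1.4898 = 56.13°.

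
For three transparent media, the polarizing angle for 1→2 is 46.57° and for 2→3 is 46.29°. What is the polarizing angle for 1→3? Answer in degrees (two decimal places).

Each Brewster angle gives a ratio: n₂/n₁ = tan 46.57° = 1.0564, n₃/n₂ = tan 46.29° = 1.0461.
So n₃/n₁ = (n₂/n₁)(n₃/n₂) = 1.0564 × 1.0461 = 1.1050.
θ_B(1→3) = arctan(1.1050) = 47.86°.

θ_B ≈ 47.86°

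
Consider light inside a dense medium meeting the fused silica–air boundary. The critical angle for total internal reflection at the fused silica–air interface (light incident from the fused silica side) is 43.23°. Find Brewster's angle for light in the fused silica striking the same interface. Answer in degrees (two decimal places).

sin θ_c = n₂/n₁, so n₂/n₁ = sin 43.23° = 0.6849.
Brewster: tan θ_B = n₂/n₁ = 0.6849.
θ_B = arctan(0.6849) = 34.41°.

θ_B ≈ 34.41°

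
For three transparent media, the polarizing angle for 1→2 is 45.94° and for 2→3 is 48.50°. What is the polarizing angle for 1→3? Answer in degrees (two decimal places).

θ_B ≈ 49.43°

tan θ_B(1→2) = n₂/n₁ = tan 45.94° = 1.0334.
tan θ_B(2→3) = n₃/n₂ = tan 48.50° = 1.1303.
n₃/n₁ = 1.1680. Then tan θ_B(1→3) = n₃/n₁, so θ_B(1→3) = arctan(1.1680) = 49.43°.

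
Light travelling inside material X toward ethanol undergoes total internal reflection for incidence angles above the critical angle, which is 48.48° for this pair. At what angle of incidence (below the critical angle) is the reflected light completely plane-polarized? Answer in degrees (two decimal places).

At the critical angle sin θ_c = n₂/n₁, giving n₂/n₁ = sin 48.48° = 0.7487.
Then tan θ_B = n₂/n₁ = 0.7487, so θ_B = arctan 0.7487 = 36.82°.

θ_B ≈ 36.82°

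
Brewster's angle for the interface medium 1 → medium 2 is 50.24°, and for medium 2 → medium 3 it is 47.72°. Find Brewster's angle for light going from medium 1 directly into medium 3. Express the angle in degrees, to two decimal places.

tan θ_B(1→2) = n₂/n₁ = tan 50.24° = 1.2019.
tan θ_B(2→3) = n₃/n₂ = tan 47.72° = 1.0998.
n₃/n₁ = 1.3218. Then tan θ_B(1→3) = n₃/n₁, so θ_B(1→3) = arctan(1.3218) = 52.89°.

θ_B ≈ 52.89°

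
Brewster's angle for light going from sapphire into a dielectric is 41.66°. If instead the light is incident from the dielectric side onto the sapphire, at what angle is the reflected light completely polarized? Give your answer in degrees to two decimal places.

θ_B' ≈ 48.34°

The two Brewster angles are complementary: θ_B' = 90° − θ_B = 90° − 41.66° = 48.34°.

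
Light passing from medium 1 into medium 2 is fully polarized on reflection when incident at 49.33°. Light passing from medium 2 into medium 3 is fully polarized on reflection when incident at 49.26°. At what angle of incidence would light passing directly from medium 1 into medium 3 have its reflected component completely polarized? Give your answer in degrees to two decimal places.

tan θ_B(1→2) = n₂/n₁ = tan 49.33° = 1.1638.
tan θ_B(2→3) = n₃/n₂ = tan 49.26° = 1.1610.
Multiplying, n₃/n₁ = 1.1638 × 1.1610 = 1.3512, and θ_B(1→3) = arctan 1.3512 = 53.50°.

θ_B ≈ 53.50°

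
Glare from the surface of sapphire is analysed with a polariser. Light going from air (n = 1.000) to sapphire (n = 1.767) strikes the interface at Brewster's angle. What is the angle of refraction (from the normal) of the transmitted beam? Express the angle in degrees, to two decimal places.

tan θ_B = n₂/n₁ = 1.767/1.000 = 1.7670, so θ_B = 60.49°.
Since θ_B + θ_t = 90° at Brewster incidence, θ_t = 90° − 60.49° = 29.51°.

θ_t ≈ 29.51°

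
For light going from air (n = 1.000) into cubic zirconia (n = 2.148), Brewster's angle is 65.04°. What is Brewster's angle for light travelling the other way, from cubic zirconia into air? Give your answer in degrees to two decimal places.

Reversing the direction swaps n₁ and n₂, so tan θ_B' = 1/tan θ_B and θ_B' = 90° − θ_B.
Hence θ_B' = 90° − 65.04° = 24.96°.

θ_B' ≈ 24.96°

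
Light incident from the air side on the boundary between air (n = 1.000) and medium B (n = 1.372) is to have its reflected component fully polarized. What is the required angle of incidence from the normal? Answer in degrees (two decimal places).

θ_B ≈ 53.91°

tan θ_B = n₂/n₁ = 1.372/1.000 = 1.3720. Taking the arctangent, θ_B = 53.91°.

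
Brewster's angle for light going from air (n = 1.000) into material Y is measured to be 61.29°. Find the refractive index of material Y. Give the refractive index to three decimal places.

Full polarization of the reflected beam means tan θ_B = n₂/n₁, where n₁ is the incident medium (air).
n₂ = n₁ tan θ_B = 1.000 × tan 61.29° = 1.826.

n ≈ 1.826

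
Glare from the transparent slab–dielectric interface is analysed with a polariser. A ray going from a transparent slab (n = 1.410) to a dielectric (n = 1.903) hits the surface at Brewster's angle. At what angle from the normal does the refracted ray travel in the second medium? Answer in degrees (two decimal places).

θ_t ≈ 36.54°

First find Brewster's angle: tan θ_B = 1.903/1.410 = 1.3496, giving θ_B = 53.46°.
At Brewster's angle the reflected and refracted rays are perpendicular, so θ_t = 90° − θ_B = 90° − 53.46° = 36.54°.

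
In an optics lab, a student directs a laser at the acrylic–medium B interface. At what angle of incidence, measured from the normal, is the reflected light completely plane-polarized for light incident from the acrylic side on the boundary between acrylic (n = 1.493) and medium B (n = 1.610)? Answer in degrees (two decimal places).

θ_B ≈ 47.16°

Here n₂/n₁ = 1.610/1.493 = 1.0784, and Brewster's law gives tan θ_B = n₂/n₁.
θ_B = arctan(1.0784) = 47.16°.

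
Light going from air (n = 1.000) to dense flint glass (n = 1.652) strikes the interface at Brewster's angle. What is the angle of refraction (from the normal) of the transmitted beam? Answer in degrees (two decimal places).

θ_t ≈ 31.19°

θ_B = arctan(n₂/n₁) = arctan(1.652/1.000) = 58.81°.
The refracted ray is perpendicular to the reflected ray, so θ_t = 90° − θ_B = 31.19°.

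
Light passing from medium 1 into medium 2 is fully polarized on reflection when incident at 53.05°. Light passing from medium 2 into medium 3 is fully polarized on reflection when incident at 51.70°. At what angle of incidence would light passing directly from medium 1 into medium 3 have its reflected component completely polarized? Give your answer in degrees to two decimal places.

θ_B ≈ 59.29°

tan θ_B(1→2) = n₂/n₁ = tan 53.05° = 1.3295.
tan θ_B(2→3) = n₃/n₂ = tan 51.70° = 1.2662.
So n₃/n₁ = (n₂/n₁)(n₃/n₂) = 1.3295 × 1.2662 = 1.6834.
θ_B(1→3) = arctan(1.6834) = 59.29°.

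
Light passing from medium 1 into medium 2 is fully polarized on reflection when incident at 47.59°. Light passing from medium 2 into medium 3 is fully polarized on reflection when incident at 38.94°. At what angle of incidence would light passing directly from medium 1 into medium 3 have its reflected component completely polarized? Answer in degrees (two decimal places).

θ_B ≈ 41.50°

n₂/n₁ = tan 47.59° = 1.0948 and n₃/n₂ = tan 38.94° = 0.8081.
So n₃/n₁ = (n₂/n₁)(n₃/n₂) = 1.0948 × 0.8081 = 0.8846.
θ_B(1→3) = arctan(0.8846) = 41.50°.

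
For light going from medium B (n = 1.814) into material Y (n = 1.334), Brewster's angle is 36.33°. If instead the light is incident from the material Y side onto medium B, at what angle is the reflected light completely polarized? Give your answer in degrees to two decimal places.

θ_B' ≈ 53.67°

tan θ_B' = n₁/n₂ = 1/tan θ_B, so θ_B' = 90° − θ_B.
θ_B' = 90° − 36.33° = 53.67°.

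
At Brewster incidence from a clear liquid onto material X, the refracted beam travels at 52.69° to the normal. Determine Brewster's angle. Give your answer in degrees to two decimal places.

θ_B ≈ 37.31°

Since the reflected and refracted rays are at right angles at the polarizing angle, θ_B + θ_t = 90°.
So θ_B = 90° − θ_t = 90° − 52.69° = 37.31°.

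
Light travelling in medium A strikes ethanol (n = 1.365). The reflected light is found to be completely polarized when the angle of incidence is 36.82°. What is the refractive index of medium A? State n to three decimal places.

n ≈ 1.823

Brewster's law: tan θ_B = n₂/n₁ (light incident in medium A, refracted into ethanol).
n₁ = n₂ / tan θ_B = 1.365 / tan 36.82° = 1.823.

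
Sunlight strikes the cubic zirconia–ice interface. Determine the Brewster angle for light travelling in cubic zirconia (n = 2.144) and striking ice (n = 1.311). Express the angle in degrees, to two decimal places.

tan θ_B = n₂/n₁ = 1.311/2.144 = 0.6115.
θ_B = arctan(0.6115) = 31.44°.

θ_B ≈ 31.44°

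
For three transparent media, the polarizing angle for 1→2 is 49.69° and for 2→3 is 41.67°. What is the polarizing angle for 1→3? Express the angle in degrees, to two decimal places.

Each Brewster angle gives a ratio: n₂/n₁ = tan 49.69° = 1.1787, n₃/n₂ = tan 41.67° = 0.8900.
Multiplying, n₃/n₁ = 1.1787 × 0.8900 = 1.0491, and θ_B(1→3) = arctan 1.0491 = 46.37°.

θ_B ≈ 46.37°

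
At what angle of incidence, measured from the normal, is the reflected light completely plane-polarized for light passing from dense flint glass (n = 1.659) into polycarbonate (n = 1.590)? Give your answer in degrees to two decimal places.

θ_B ≈ 43.78°

At Brewster's angle the reflected and refracted rays are perpendicular, which with Snell's law gives tan θ_B = n₂/n₁.
tan θ_B = n₂/n₁ = 1.590/1.659 = 0.9584.
So θ_B = arctan 0.9584 = 43.78°.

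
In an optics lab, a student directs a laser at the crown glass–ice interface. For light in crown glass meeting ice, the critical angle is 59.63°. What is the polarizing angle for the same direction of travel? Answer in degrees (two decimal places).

θ_B ≈ 40.79°

At the critical angle sin θ_c = n₂/n₁, giving n₂/n₁ = sin 59.63° = 0.8628.
Then tan θ_B = n₂/n₁ = 0.8628, so θ_B = arctan 0.8628 = 40.79°.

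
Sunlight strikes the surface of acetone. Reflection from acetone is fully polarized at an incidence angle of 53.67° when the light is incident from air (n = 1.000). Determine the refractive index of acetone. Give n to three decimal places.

Full polarization of the reflected beam means tan θ_B = n₂/n₁, where n₁ is the incident medium (air).
n₂ = n₁ tan θ_B = 1.000 × tan 53.67° = 1.360.

n ≈ 1.360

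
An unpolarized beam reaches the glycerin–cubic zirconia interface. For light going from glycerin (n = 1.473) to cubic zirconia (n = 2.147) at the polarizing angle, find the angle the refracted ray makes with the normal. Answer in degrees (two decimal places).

tan θ_B = n₂/n₁ = 2.147/1.473 = 1.4576, so θ_B = 55.55°.
At Brewster's angle the reflected and refracted rays are perpendicular, so θ_t = 90° − θ_B = 90° − 55.55° = 34.45°.

θ_t ≈ 34.45°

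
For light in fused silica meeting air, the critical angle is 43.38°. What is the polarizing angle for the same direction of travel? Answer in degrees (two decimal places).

θ_B ≈ 34.48°

n₂/n₁ = sin θ_c = sin 43.38° = 0.6868.
tan θ_B equals the same ratio, so θ_B = arctan(0.6868) = 34.48°.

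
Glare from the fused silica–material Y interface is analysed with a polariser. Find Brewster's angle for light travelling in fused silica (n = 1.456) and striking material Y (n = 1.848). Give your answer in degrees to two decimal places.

θ_B ≈ 51.77°

Brewster's condition: tan θ_B = n₂/n₁ = 1.848/1.456 = 1.2692.
θ_B = arctan(1.2692) = 51.77°.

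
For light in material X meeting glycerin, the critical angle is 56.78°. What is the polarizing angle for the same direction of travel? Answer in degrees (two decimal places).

sin θ_c = n₂/n₁, so n₂/n₁ = sin 56.78° = 0.8366.
Brewster: tan θ_B = n₂/n₁ = 0.8366.
θ_B = arctan(0.8366) = 39.91°.

θ_B ≈ 39.91°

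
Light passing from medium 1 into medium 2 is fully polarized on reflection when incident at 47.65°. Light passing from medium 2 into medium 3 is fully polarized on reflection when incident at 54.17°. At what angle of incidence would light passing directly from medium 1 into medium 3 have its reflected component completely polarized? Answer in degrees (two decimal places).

tan θ_B(1→2) = n₂/n₁ = tan 47.65° = 1.0971.
tan θ_B(2→3) = n₃/n₂ = tan 54.17° = 1.3850.
Multiplying, n₃/n₁ = 1.0971 × 1.3850 = 1.5194, and θ_B(1→3) = arctan 1.5194 = 56.65°.

θ_B ≈ 56.65°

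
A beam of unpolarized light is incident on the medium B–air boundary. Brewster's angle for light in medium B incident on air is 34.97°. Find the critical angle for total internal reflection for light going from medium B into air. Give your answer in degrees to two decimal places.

tan θ_B = n₂/n₁ = tan 34.97° = 0.6994.
Total internal reflection: sin θ_c = n₂/n₁ = 0.6994.
θ_c = arcsin(0.6994) = 44.38°.

θ_c ≈ 44.38°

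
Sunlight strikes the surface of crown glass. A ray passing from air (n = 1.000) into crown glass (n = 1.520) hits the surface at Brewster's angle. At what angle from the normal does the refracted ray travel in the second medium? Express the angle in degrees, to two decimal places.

First find Brewster's angle: tan θ_B = 1.520/1.000 = 1.5200, giving θ_B = 56.66°.
Since θ_B + θ_t = 90° at Brewster incidence, θ_t = 90° − 56.66° = 33.34°.

θ_t ≈ 33.34°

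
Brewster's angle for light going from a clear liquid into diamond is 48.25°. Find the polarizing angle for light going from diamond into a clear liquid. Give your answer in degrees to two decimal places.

The two Brewster angles are complementary: θ_B' = 90° − θ_B = 90° − 48.25° = 41.75°.

θ_B' ≈ 41.75°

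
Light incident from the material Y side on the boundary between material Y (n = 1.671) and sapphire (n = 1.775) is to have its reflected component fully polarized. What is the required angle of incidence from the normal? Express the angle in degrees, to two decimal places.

θ_B ≈ 46.73°

tan θ_B = n₂/n₁ = 1.775/1.671 = 1.0622. Taking the arctangent, θ_B = 46.73°.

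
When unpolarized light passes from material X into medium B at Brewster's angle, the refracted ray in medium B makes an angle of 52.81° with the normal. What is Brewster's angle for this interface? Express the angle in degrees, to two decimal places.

θ_B ≈ 37.19°

Since the reflected and refracted rays are at right angles at the polarizing angle, θ_B + θ_t = 90°.
θ_B = 90° − 52.81° = 37.19°.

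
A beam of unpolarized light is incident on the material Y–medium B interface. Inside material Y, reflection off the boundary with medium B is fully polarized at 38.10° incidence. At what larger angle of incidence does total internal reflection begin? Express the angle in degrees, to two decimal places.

tan θ_B = n₂/n₁ = tan 38.10° = 0.7841.
Total internal reflection: sin θ_c = n₂/n₁ = 0.7841.
θ_c = arcsin(0.7841) = 51.64°.

θ_c ≈ 51.64°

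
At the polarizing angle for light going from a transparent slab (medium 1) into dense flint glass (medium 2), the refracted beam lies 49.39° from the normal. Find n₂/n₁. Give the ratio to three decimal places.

At Brewster incidence θ_B = 90° − θ_t = 90° − 49.39° = 40.61°.
Then n₂/n₁ = tan θ_B = tan 40.61° = 0.857.

n₂/n₁ ≈ 0.857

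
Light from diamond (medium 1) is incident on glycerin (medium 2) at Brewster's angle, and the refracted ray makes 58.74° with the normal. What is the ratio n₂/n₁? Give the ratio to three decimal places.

θ_B + θ_t = 90°, so θ_B = 90° − 58.74° = 31.26°.
Then n₂/n₁ = tan θ_B = tan 31.26° = 0.607.

n₂/n₁ ≈ 0.607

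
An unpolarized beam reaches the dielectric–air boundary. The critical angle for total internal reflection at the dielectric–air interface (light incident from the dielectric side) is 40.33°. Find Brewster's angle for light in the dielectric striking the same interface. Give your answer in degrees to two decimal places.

At the critical angle sin θ_c = n₂/n₁, giving n₂/n₁ = sin 40.33° = 0.6472.
Then tan θ_B = n₂/n₁ = 0.6472, so θ_B = arctan 0.6472 = 32.91°.

θ_B ≈ 32.91°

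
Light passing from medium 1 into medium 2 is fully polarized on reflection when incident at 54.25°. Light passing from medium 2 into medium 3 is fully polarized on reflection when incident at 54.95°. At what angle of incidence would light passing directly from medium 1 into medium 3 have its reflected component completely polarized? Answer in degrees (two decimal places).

tan θ_B(1→2) = n₂/n₁ = tan 54.25° = 1.3891.
tan θ_B(2→3) = n₃/n₂ = tan 54.95° = 1.4255.
So n₃/n₁ = (n₂/n₁)(n₃/n₂) = 1.3891 × 1.4255 = 1.9801.
θ_B(1→3) = arctan(1.9801) = 63.21°.

θ_B ≈ 63.21°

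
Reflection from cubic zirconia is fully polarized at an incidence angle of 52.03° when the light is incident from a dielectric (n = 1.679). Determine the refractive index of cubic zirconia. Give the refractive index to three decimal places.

n ≈ 2.151

Full polarization of the reflected beam means tan θ_B = n₂/n₁, where n₁ is the incident medium (a dielectric).
n₂ = n₁ tan θ_B = 1.679 × tan 52.03° = 2.151.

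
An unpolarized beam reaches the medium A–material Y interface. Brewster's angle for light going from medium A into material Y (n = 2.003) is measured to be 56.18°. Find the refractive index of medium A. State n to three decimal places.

Brewster's law: tan θ_B = n₂/n₁ (light incident in medium A, refracted into material Y).
n₁ = n₂ / tan θ_B = 2.003 / tan 56.18° = 1.342.

n ≈ 1.342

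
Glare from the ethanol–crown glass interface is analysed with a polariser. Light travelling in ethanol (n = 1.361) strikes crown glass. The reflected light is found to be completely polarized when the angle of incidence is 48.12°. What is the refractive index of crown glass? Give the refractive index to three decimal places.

Full polarization of the reflected beam means tan θ_B = n₂/n₁, where n₁ is the incident medium (ethanol).
n₂ = n₁ tan θ_B = 1.361 × tan 48.12° = 1.518.

n ≈ 1.518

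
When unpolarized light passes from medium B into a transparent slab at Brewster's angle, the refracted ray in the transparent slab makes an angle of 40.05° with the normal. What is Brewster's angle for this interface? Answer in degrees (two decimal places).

Since the reflected and refracted rays are at right angles at the polarizing angle, θ_B + θ_t = 90°.
So θ_B = 90° − θ_t = 90° − 40.05° = 49.95°.

θ_B ≈ 49.95°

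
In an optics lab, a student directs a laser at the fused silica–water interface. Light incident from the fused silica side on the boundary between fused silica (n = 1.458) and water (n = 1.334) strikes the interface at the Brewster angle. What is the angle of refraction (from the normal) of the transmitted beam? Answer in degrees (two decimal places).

θ_t ≈ 47.54°

tan θ_B = n₂/n₁ = 1.334/1.458 = 0.9150, so θ_B = 42.46°.
Since θ_B + θ_t = 90° at Brewster incidence, θ_t = 90° − 42.46° = 47.54°.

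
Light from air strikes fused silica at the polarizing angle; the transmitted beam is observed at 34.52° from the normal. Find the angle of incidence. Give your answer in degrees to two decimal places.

θ_B ≈ 55.48°

At Brewster's angle the reflected and refracted rays are perpendicular, so θ_B + θ_t = 90°.
So θ_B = 90° − θ_t = 90° − 34.52° = 55.48°.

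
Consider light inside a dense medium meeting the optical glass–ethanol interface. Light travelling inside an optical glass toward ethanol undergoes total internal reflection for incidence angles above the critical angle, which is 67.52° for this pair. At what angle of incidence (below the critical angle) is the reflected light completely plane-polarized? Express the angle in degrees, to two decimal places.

θ_B ≈ 42.74°

n₂/n₁ = sin θ_c = sin 67.52° = 0.9240.
tan θ_B equals the same ratio, so θ_B = arctan(0.9240) = 42.74°.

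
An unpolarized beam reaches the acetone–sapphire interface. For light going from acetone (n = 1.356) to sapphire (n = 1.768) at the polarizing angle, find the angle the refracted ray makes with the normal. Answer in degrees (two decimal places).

First find Brewster's angle: tan θ_B = 1.768/1.356 = 1.3038, giving θ_B = 52.51°.
Since θ_B + θ_t = 90° at Brewster incidence, θ_t = 90° − 52.51° = 37.49°.

θ_t ≈ 37.49°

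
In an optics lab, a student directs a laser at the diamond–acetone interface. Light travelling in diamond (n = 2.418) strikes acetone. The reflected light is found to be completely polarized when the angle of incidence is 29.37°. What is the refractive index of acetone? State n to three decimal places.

Brewster's law: tan θ_B = n₂/n₁ (light incident in diamond, refracted into acetone).
n₂ = n₁ tan θ_B = 2.418 × tan 29.37° = 1.361.

n ≈ 1.361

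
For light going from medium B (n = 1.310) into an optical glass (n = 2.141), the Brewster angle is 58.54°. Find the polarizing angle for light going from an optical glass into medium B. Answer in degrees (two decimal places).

θ_B' ≈ 31.46°

tan θ_B' = n₁/n₂ = 1/tan θ_B, so θ_B' = 90° − θ_B.
θ_B' = 90° − 58.54° = 31.46°.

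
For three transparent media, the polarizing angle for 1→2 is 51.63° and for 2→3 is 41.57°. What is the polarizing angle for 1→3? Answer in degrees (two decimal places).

θ_B ≈ 48.24°

Each Brewster angle gives a ratio: n₂/n₁ = tan 51.63° = 1.2630, n₃/n₂ = tan 41.57° = 0.8869.
n₃/n₁ = 1.1202. Then tan θ_B(1→3) = n₃/n₁, so θ_B(1→3) = arctan(1.1202) = 48.24°.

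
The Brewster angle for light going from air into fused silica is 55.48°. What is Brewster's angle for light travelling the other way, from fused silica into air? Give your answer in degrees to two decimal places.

Reversing the direction swaps n₁ and n₂, so tan θ_B' = 1/tan θ_B and θ_B' = 90° − θ_B.
Hence θ_B' = 90° − 55.48° = 34.52°.

θ_B' ≈ 34.52°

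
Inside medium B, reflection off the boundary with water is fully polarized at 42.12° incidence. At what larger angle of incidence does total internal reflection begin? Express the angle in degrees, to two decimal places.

tan θ_B = n₂/n₁ = tan 42.12° = 0.9042.
Total internal reflection: sin θ_c = n₂/n₁ = 0.9042.
θ_c = arcsin(0.9042) = 64.72°.

θ_c ≈ 64.72°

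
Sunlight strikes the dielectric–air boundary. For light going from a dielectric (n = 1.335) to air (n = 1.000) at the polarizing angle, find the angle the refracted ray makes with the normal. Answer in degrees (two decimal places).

θ_t ≈ 53.16°

tan θ_B = n₂/n₁ = 1.000/1.335 = 0.7491, so θ_B = 36.84°.
The refracted ray is perpendicular to the reflected ray, so θ_t = 90° − θ_B = 53.16°.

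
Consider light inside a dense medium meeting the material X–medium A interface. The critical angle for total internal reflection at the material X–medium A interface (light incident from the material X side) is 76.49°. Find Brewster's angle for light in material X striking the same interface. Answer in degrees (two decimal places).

n₂/n₁ = sin θ_c = sin 76.49° = 0.9723.
tan θ_B equals the same ratio, so θ_B = arctan(0.9723) = 44.20°.

θ_B ≈ 44.20°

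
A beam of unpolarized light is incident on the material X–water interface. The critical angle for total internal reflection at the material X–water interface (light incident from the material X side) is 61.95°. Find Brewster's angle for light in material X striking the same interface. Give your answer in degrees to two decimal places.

θ_B ≈ 41.43°

At the critical angle sin θ_c = n₂/n₁, giving n₂/n₁ = sin 61.95° = 0.8825.
Then tan θ_B = n₂/n₁ = 0.8825, so θ_B = arctan 0.8825 = 41.43°.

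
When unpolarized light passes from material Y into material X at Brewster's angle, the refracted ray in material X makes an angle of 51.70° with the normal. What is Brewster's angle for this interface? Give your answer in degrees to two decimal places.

θ_B ≈ 38.30°

At Brewster's angle the reflected and refracted rays are perpendicular, so θ_B + θ_t = 90°.
θ_B = 90° − 51.70° = 38.30°.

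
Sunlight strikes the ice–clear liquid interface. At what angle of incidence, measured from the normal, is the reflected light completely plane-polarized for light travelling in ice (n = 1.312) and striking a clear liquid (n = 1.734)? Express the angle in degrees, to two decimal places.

θ_B ≈ 52.89°

Brewster's condition: tan θ_B = n₂/n₁ = 1.734/1.312 = 1.3216.
θ_B = arctan(1.3216) = 52.89°.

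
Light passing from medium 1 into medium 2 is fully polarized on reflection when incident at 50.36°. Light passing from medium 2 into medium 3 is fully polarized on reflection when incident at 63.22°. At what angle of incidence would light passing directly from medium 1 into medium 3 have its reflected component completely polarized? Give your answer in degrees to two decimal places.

tan θ_B(1→2) = n₂/n₁ = tan 50.36° = 1.2071.
tan θ_B(2→3) = n₃/n₂ = tan 63.22° = 1.9814.
Multiplying, n₃/n₁ = 1.2071 × 1.9814 = 2.3917, and θ_B(1→3) = arctan 2.3917 = 67.31°.

θ_B ≈ 67.31°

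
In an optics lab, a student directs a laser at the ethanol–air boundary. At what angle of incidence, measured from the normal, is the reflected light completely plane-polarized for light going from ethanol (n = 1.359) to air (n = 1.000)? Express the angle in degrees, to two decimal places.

At Brewster's angle the reflected and refracted rays are perpendicular, which with Snell's law gives tan θ_B = n₂/n₁.
Brewster's condition: tan θ_B = n₂/n₁ = 1.000/1.359 = 0.7358.
So θ_B = arctan 0.7358 = 36.35°.

θ_B ≈ 36.35°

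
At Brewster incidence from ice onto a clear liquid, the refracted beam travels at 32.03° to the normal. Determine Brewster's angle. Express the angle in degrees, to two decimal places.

θ_B ≈ 57.97°

Since the reflected and refracted rays are at right angles at the polarizing angle, θ_B + θ_t = 90°.
θ_B = 90° − 32.03° = 57.97°.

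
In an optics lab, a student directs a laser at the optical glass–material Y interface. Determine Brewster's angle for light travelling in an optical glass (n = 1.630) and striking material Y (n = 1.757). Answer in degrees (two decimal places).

θ_B ≈ 47.15°

At Brewster's angle the reflected and refracted rays are perpendicular, which with Snell's law gives tan θ_B = n₂/n₁.
Brewster's condition: tan θ_B = n₂/n₁ = 1.757/1.630 = 1.0779.
θ_B = arctan(1.0779) = 47.15°.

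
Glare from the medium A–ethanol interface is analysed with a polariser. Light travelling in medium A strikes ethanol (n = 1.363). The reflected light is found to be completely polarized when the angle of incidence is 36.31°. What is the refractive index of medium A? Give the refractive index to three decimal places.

n ≈ 1.855

At Brewster's angle, tan θ_B = n₂/n₁ with n₁ on the incident side (medium A) and n₂ on the transmitted side (ethanol).
n₁ = n₂ / tan θ_B = 1.363 / tan 36.31° = 1.855.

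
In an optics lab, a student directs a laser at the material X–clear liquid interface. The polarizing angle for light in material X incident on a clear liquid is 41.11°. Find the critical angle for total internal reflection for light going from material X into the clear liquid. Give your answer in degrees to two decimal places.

θ_c ≈ 60.77°

n₂/n₁ = tan 41.11° = 0.8727; the critical angle satisfies sin θ_c = n₂/n₁.
θ_c = arcsin(0.8727) = 60.77°.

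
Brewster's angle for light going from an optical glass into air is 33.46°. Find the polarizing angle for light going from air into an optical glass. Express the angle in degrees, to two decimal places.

θ_B' ≈ 56.54°

Reversing the direction swaps n₁ and n₂, so tan θ_B' = 1/tan θ_B and θ_B' = 90° − θ_B.
Hence θ_B' = 90° − 33.46° = 56.54°.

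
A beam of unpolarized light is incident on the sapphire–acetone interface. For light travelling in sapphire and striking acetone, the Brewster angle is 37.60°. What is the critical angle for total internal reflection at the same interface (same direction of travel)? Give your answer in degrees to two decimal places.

n₂/n₁ = tan 37.60° = 0.7701; the critical angle satisfies sin θ_c = n₂/n₁.
θ_c = arcsin(0.7701) = 50.36°.

θ_c ≈ 50.36°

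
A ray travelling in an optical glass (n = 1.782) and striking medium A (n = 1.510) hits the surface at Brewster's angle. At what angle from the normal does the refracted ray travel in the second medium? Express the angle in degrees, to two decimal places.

tan θ_B = n₂/n₁ = 1.510/1.782 = 0.8474, so θ_B = 40.28°.
The refracted ray is perpendicular to the reflected ray, so θ_t = 90° − θ_B = 49.72°.

θ_t ≈ 49.72°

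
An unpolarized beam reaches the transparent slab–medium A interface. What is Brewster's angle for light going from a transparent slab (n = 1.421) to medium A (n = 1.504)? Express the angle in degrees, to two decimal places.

θ_B ≈ 46.63°

The reflected p-component vanishes when tan θ_B = n₂/n₁.
tan θ_B = n₂/n₁ = 1.504/1.421 = 1.0584.
θ_B = arctan(1.0584) = 46.63°.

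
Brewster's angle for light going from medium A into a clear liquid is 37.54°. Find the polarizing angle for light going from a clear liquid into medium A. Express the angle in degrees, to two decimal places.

θ_B' ≈ 52.46°

tan θ_B' = n₁/n₂ = 1/tan θ_B, so θ_B' = 90° − θ_B.
θ_B' = 90° − 37.54° = 52.46°.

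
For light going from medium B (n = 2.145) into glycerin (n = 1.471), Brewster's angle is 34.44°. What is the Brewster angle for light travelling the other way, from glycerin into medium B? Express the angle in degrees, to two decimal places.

Reversing the direction swaps n₁ and n₂, so tan θ_B' = 1/tan θ_B and θ_B' = 90° − θ_B.
Hence θ_B' = 90° − 34.44° = 55.56°.

θ_B' ≈ 55.56°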